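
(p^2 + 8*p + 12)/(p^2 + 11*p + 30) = (p + 2)/(p + 5)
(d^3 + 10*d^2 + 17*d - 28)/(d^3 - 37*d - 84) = (d^2 + 6*d - 7)/(d^2 - 4*d - 21)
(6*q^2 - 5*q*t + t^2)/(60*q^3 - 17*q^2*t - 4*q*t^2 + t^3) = (2*q - t)/(20*q^2 + q*t - t^2)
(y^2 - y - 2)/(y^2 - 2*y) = (y + 1)/y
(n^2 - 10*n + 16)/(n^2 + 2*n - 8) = (n - 8)/(n + 4)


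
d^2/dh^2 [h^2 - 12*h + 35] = 2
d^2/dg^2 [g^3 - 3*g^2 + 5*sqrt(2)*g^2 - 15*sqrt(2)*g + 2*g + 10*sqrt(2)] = 6*g - 6 + 10*sqrt(2)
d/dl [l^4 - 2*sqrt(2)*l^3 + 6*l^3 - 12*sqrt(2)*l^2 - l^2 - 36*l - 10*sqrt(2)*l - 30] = 4*l^3 - 6*sqrt(2)*l^2 + 18*l^2 - 24*sqrt(2)*l - 2*l - 36 - 10*sqrt(2)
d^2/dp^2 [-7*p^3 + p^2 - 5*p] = 2 - 42*p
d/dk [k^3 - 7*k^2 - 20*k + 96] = 3*k^2 - 14*k - 20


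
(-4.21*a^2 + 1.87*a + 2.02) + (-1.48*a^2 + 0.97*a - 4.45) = -5.69*a^2 + 2.84*a - 2.43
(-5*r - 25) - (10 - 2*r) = -3*r - 35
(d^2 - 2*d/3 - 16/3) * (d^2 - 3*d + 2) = d^4 - 11*d^3/3 - 4*d^2/3 + 44*d/3 - 32/3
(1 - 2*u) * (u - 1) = -2*u^2 + 3*u - 1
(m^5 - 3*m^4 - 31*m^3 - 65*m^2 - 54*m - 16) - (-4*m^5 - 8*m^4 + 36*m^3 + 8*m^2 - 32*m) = 5*m^5 + 5*m^4 - 67*m^3 - 73*m^2 - 22*m - 16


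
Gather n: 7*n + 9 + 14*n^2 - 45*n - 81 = 14*n^2 - 38*n - 72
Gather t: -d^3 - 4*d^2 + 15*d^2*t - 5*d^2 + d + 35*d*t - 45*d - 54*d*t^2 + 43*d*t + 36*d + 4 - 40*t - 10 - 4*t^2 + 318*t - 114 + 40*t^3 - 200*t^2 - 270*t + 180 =-d^3 - 9*d^2 - 8*d + 40*t^3 + t^2*(-54*d - 204) + t*(15*d^2 + 78*d + 8) + 60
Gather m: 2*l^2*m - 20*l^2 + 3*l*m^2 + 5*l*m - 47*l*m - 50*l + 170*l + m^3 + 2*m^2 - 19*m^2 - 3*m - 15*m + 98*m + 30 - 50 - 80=-20*l^2 + 120*l + m^3 + m^2*(3*l - 17) + m*(2*l^2 - 42*l + 80) - 100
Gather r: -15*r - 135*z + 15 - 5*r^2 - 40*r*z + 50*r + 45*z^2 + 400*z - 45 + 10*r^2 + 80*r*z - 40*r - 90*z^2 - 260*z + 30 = 5*r^2 + r*(40*z - 5) - 45*z^2 + 5*z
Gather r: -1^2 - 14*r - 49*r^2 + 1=-49*r^2 - 14*r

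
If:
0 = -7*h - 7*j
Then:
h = -j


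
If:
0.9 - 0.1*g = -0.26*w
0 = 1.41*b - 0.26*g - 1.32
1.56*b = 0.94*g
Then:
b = 1.35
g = 2.24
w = -2.60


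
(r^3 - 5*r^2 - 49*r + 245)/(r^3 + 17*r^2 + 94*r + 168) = (r^2 - 12*r + 35)/(r^2 + 10*r + 24)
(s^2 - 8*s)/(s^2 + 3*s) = (s - 8)/(s + 3)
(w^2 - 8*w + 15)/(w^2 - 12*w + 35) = (w - 3)/(w - 7)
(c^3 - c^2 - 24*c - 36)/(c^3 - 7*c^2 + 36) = (c + 3)/(c - 3)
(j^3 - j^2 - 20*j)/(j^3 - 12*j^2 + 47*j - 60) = j*(j + 4)/(j^2 - 7*j + 12)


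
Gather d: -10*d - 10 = -10*d - 10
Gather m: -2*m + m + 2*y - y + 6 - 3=-m + y + 3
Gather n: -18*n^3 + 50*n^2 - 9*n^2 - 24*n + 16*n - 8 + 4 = -18*n^3 + 41*n^2 - 8*n - 4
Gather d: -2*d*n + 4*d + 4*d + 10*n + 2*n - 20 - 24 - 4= d*(8 - 2*n) + 12*n - 48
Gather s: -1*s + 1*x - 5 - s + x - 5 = -2*s + 2*x - 10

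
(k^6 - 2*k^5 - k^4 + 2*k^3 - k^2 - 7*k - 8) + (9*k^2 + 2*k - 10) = k^6 - 2*k^5 - k^4 + 2*k^3 + 8*k^2 - 5*k - 18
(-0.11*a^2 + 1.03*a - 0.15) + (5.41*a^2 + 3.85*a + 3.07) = 5.3*a^2 + 4.88*a + 2.92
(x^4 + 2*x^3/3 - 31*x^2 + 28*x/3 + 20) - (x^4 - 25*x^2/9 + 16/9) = 2*x^3/3 - 254*x^2/9 + 28*x/3 + 164/9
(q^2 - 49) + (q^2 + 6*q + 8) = 2*q^2 + 6*q - 41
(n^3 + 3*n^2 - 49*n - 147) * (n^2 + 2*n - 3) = n^5 + 5*n^4 - 46*n^3 - 254*n^2 - 147*n + 441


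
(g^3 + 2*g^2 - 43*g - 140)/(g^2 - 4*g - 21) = (g^2 + 9*g + 20)/(g + 3)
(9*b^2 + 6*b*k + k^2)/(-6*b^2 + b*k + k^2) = (-3*b - k)/(2*b - k)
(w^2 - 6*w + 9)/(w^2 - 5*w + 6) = (w - 3)/(w - 2)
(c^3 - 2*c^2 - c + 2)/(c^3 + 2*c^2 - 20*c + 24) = (c^2 - 1)/(c^2 + 4*c - 12)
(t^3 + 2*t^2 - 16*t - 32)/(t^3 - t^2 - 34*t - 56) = (t - 4)/(t - 7)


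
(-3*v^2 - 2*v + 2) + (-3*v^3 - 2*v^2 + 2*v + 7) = -3*v^3 - 5*v^2 + 9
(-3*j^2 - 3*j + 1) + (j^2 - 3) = -2*j^2 - 3*j - 2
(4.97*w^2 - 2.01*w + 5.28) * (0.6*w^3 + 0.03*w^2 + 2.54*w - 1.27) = 2.982*w^5 - 1.0569*w^4 + 15.7315*w^3 - 11.2589*w^2 + 15.9639*w - 6.7056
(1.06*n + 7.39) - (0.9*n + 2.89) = 0.16*n + 4.5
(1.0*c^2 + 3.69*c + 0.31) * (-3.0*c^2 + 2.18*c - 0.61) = -3.0*c^4 - 8.89*c^3 + 6.5042*c^2 - 1.5751*c - 0.1891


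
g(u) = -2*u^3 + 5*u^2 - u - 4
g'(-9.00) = -577.00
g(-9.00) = 1868.00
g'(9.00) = -397.00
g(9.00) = -1066.00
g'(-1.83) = -39.39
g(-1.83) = 26.83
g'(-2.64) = -69.22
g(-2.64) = 70.29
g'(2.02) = -5.28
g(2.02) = -2.10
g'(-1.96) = -43.65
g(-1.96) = 32.23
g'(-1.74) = -36.57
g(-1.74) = 23.41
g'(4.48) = -76.62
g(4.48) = -87.96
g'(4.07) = -59.69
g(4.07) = -60.08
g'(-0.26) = -4.01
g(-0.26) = -3.37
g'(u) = -6*u^2 + 10*u - 1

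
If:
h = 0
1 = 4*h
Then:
No Solution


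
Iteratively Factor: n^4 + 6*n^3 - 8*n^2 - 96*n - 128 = (n + 4)*(n^3 + 2*n^2 - 16*n - 32) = (n - 4)*(n + 4)*(n^2 + 6*n + 8) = (n - 4)*(n + 4)^2*(n + 2)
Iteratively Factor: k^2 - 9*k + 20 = (k - 5)*(k - 4)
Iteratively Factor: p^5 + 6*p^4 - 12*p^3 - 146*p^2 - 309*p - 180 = (p + 1)*(p^4 + 5*p^3 - 17*p^2 - 129*p - 180) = (p + 1)*(p + 3)*(p^3 + 2*p^2 - 23*p - 60) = (p + 1)*(p + 3)^2*(p^2 - p - 20) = (p + 1)*(p + 3)^2*(p + 4)*(p - 5)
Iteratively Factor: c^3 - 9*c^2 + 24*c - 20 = (c - 2)*(c^2 - 7*c + 10) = (c - 2)^2*(c - 5)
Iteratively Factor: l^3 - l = (l)*(l^2 - 1) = l*(l - 1)*(l + 1)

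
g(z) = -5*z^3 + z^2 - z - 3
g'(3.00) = -130.00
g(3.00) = -132.00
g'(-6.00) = -553.00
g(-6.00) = 1119.00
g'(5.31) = -413.32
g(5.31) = -728.72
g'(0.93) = -12.11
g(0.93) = -7.09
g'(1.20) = -20.20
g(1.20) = -11.40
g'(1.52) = -32.62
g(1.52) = -19.77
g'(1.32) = -24.50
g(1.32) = -14.08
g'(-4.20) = -274.00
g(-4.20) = 389.28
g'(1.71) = -41.44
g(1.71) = -26.79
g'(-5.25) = -424.94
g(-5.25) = 753.33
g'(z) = -15*z^2 + 2*z - 1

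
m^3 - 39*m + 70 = (m - 5)*(m - 2)*(m + 7)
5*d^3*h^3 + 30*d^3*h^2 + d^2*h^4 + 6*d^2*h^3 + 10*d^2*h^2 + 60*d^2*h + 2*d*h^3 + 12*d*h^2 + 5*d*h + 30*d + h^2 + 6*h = (5*d + h)*(h + 6)*(d*h + 1)^2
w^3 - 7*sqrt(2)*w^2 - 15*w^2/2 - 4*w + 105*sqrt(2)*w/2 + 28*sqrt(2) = (w - 8)*(w + 1/2)*(w - 7*sqrt(2))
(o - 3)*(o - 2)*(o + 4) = o^3 - o^2 - 14*o + 24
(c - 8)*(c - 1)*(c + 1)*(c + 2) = c^4 - 6*c^3 - 17*c^2 + 6*c + 16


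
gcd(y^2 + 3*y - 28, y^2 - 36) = 1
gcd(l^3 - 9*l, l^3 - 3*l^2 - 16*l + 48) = l - 3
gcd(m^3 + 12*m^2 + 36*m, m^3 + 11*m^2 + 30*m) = m^2 + 6*m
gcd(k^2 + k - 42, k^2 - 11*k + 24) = 1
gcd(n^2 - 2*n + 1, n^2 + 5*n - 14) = 1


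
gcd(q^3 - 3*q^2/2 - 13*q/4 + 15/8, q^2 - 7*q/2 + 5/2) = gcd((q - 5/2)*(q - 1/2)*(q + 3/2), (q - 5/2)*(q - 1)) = q - 5/2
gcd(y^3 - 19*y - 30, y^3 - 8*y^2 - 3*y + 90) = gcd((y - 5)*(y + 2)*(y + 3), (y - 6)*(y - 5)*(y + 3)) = y^2 - 2*y - 15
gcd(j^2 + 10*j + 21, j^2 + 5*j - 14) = j + 7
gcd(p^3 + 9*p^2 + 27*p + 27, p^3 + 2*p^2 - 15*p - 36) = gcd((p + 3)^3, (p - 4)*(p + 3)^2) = p^2 + 6*p + 9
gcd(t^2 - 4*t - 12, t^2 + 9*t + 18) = 1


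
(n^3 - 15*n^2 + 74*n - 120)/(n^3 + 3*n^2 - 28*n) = (n^2 - 11*n + 30)/(n*(n + 7))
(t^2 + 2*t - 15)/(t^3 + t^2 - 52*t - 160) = (t - 3)/(t^2 - 4*t - 32)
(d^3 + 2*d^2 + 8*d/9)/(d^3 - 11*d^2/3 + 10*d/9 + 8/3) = d*(3*d + 4)/(3*d^2 - 13*d + 12)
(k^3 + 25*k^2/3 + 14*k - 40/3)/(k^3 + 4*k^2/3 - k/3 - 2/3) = (k^2 + 9*k + 20)/(k^2 + 2*k + 1)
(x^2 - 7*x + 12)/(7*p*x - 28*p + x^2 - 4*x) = (x - 3)/(7*p + x)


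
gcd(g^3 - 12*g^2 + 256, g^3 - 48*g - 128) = g^2 - 4*g - 32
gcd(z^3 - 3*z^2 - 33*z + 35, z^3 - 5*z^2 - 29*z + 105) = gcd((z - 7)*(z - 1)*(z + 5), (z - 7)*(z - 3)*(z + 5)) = z^2 - 2*z - 35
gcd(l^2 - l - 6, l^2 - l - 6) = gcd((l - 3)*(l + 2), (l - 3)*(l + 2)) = l^2 - l - 6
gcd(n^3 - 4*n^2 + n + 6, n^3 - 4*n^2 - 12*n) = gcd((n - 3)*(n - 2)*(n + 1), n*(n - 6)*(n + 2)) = 1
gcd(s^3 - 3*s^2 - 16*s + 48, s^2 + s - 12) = s^2 + s - 12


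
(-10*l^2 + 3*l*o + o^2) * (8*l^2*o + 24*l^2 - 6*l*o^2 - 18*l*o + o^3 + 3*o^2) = -80*l^4*o - 240*l^4 + 84*l^3*o^2 + 252*l^3*o - 20*l^2*o^3 - 60*l^2*o^2 - 3*l*o^4 - 9*l*o^3 + o^5 + 3*o^4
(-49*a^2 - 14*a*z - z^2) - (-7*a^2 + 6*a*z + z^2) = -42*a^2 - 20*a*z - 2*z^2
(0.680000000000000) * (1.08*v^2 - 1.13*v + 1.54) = 0.7344*v^2 - 0.7684*v + 1.0472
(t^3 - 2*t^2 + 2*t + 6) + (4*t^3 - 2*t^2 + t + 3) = 5*t^3 - 4*t^2 + 3*t + 9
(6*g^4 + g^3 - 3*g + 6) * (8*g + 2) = 48*g^5 + 20*g^4 + 2*g^3 - 24*g^2 + 42*g + 12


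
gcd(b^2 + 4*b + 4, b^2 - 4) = b + 2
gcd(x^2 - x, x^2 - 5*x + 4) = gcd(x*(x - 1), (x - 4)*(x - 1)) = x - 1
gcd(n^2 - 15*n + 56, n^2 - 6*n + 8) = 1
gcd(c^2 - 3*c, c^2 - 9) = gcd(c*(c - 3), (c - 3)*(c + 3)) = c - 3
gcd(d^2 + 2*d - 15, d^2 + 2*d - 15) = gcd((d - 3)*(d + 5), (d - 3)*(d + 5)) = d^2 + 2*d - 15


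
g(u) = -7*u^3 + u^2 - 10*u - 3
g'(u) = -21*u^2 + 2*u - 10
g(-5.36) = 1157.26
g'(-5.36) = -624.04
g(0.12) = -4.20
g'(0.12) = -10.06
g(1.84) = -61.62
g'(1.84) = -77.42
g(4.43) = -636.24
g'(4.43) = -413.26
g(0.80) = -13.94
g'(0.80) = -21.84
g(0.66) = -11.18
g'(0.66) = -17.83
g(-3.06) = 237.53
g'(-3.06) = -212.76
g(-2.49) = 136.17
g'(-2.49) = -145.18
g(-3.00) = 225.00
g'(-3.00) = -205.00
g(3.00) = -213.00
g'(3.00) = -193.00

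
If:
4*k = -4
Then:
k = -1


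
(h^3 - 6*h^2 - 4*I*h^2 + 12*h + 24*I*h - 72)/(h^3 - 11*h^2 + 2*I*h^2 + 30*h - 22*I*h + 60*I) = (h - 6*I)/(h - 5)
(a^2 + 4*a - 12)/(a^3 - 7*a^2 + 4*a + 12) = (a + 6)/(a^2 - 5*a - 6)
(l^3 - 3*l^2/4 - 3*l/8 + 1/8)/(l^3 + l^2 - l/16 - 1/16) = 2*(2*l^2 - l - 1)/(4*l^2 + 5*l + 1)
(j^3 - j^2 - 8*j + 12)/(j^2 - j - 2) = (j^2 + j - 6)/(j + 1)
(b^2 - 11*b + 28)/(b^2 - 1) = (b^2 - 11*b + 28)/(b^2 - 1)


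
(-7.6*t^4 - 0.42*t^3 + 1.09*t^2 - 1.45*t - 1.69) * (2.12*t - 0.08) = -16.112*t^5 - 0.2824*t^4 + 2.3444*t^3 - 3.1612*t^2 - 3.4668*t + 0.1352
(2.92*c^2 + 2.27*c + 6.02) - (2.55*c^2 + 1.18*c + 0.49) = 0.37*c^2 + 1.09*c + 5.53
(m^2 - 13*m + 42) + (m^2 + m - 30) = 2*m^2 - 12*m + 12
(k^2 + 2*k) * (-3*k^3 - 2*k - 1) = -3*k^5 - 6*k^4 - 2*k^3 - 5*k^2 - 2*k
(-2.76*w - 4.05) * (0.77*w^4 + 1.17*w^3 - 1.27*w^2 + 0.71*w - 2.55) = -2.1252*w^5 - 6.3477*w^4 - 1.2333*w^3 + 3.1839*w^2 + 4.1625*w + 10.3275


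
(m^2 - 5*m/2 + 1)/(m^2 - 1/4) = 2*(m - 2)/(2*m + 1)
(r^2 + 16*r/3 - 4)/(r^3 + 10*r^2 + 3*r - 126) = (r - 2/3)/(r^2 + 4*r - 21)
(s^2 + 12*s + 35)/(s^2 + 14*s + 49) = (s + 5)/(s + 7)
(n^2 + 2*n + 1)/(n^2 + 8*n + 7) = (n + 1)/(n + 7)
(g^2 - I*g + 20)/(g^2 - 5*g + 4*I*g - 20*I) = (g - 5*I)/(g - 5)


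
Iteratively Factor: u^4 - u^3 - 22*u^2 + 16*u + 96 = (u + 4)*(u^3 - 5*u^2 - 2*u + 24) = (u - 4)*(u + 4)*(u^2 - u - 6) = (u - 4)*(u + 2)*(u + 4)*(u - 3)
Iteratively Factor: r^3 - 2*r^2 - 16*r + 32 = (r - 4)*(r^2 + 2*r - 8) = (r - 4)*(r - 2)*(r + 4)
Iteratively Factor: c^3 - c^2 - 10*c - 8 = (c - 4)*(c^2 + 3*c + 2) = (c - 4)*(c + 1)*(c + 2)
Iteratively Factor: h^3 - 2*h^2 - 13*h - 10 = (h + 1)*(h^2 - 3*h - 10) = (h + 1)*(h + 2)*(h - 5)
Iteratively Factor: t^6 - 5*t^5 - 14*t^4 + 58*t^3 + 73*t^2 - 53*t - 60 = (t - 1)*(t^5 - 4*t^4 - 18*t^3 + 40*t^2 + 113*t + 60) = (t - 5)*(t - 1)*(t^4 + t^3 - 13*t^2 - 25*t - 12) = (t - 5)*(t - 1)*(t + 1)*(t^3 - 13*t - 12) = (t - 5)*(t - 4)*(t - 1)*(t + 1)*(t^2 + 4*t + 3) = (t - 5)*(t - 4)*(t - 1)*(t + 1)^2*(t + 3)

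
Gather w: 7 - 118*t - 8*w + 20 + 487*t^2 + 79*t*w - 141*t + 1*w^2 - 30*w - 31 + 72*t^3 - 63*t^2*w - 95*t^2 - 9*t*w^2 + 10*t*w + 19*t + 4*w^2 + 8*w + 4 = 72*t^3 + 392*t^2 - 240*t + w^2*(5 - 9*t) + w*(-63*t^2 + 89*t - 30)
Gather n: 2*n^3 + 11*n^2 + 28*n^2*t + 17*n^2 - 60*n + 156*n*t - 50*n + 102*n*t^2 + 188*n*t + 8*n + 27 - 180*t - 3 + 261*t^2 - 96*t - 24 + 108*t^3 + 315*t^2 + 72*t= 2*n^3 + n^2*(28*t + 28) + n*(102*t^2 + 344*t - 102) + 108*t^3 + 576*t^2 - 204*t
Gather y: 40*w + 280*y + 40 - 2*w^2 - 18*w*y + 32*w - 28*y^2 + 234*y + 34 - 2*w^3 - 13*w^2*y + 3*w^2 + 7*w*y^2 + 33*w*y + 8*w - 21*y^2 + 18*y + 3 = -2*w^3 + w^2 + 80*w + y^2*(7*w - 49) + y*(-13*w^2 + 15*w + 532) + 77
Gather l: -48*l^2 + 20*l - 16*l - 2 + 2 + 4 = -48*l^2 + 4*l + 4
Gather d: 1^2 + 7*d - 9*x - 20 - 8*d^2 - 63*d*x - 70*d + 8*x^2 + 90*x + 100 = -8*d^2 + d*(-63*x - 63) + 8*x^2 + 81*x + 81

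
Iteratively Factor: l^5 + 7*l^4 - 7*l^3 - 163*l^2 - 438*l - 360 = (l + 4)*(l^4 + 3*l^3 - 19*l^2 - 87*l - 90) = (l - 5)*(l + 4)*(l^3 + 8*l^2 + 21*l + 18) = (l - 5)*(l + 3)*(l + 4)*(l^2 + 5*l + 6) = (l - 5)*(l + 2)*(l + 3)*(l + 4)*(l + 3)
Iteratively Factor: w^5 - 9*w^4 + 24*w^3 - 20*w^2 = (w - 2)*(w^4 - 7*w^3 + 10*w^2) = (w - 2)^2*(w^3 - 5*w^2) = (w - 5)*(w - 2)^2*(w^2) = w*(w - 5)*(w - 2)^2*(w)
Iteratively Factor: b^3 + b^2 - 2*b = (b - 1)*(b^2 + 2*b) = (b - 1)*(b + 2)*(b)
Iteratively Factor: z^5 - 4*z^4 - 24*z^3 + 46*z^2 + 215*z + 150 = (z - 5)*(z^4 + z^3 - 19*z^2 - 49*z - 30) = (z - 5)^2*(z^3 + 6*z^2 + 11*z + 6) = (z - 5)^2*(z + 1)*(z^2 + 5*z + 6) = (z - 5)^2*(z + 1)*(z + 2)*(z + 3)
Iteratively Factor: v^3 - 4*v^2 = (v)*(v^2 - 4*v) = v^2*(v - 4)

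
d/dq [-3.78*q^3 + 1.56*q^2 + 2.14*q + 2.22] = -11.34*q^2 + 3.12*q + 2.14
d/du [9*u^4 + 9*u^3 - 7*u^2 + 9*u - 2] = 36*u^3 + 27*u^2 - 14*u + 9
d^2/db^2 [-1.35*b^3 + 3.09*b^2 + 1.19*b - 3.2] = 6.18 - 8.1*b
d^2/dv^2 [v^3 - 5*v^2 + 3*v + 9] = 6*v - 10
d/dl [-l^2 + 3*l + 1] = 3 - 2*l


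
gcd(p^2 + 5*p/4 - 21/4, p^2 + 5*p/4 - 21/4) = p^2 + 5*p/4 - 21/4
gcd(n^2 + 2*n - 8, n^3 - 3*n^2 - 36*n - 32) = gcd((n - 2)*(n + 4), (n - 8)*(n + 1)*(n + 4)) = n + 4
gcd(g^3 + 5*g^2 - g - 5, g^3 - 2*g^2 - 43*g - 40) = g^2 + 6*g + 5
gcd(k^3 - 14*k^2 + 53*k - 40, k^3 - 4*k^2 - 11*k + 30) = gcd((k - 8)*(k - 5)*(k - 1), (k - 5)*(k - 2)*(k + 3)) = k - 5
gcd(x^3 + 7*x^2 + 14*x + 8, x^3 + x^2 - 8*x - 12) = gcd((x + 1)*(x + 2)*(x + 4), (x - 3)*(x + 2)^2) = x + 2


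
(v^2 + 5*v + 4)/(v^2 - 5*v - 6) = (v + 4)/(v - 6)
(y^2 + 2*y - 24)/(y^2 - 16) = (y + 6)/(y + 4)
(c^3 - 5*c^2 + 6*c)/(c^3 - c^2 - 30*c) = (-c^2 + 5*c - 6)/(-c^2 + c + 30)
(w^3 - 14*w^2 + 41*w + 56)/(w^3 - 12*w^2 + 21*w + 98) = (w^2 - 7*w - 8)/(w^2 - 5*w - 14)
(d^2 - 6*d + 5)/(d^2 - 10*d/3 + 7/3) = 3*(d - 5)/(3*d - 7)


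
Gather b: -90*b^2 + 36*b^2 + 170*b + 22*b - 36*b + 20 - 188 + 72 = -54*b^2 + 156*b - 96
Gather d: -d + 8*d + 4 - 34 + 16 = 7*d - 14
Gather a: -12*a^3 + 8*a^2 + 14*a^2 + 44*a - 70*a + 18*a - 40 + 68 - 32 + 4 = -12*a^3 + 22*a^2 - 8*a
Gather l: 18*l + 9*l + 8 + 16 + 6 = 27*l + 30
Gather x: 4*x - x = 3*x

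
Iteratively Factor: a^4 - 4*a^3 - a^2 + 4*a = (a - 1)*(a^3 - 3*a^2 - 4*a) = (a - 1)*(a + 1)*(a^2 - 4*a) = (a - 4)*(a - 1)*(a + 1)*(a)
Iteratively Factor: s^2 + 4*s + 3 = (s + 1)*(s + 3)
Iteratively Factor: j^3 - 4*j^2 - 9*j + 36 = (j - 3)*(j^2 - j - 12) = (j - 3)*(j + 3)*(j - 4)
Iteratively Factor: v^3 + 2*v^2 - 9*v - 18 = (v + 2)*(v^2 - 9) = (v + 2)*(v + 3)*(v - 3)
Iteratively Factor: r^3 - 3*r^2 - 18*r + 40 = (r - 5)*(r^2 + 2*r - 8) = (r - 5)*(r - 2)*(r + 4)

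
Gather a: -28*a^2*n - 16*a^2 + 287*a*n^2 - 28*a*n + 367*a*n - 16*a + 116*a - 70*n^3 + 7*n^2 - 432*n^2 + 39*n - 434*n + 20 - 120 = a^2*(-28*n - 16) + a*(287*n^2 + 339*n + 100) - 70*n^3 - 425*n^2 - 395*n - 100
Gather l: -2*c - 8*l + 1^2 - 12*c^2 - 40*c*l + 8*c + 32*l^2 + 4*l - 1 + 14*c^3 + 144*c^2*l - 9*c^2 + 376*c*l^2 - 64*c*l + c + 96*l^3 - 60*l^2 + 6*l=14*c^3 - 21*c^2 + 7*c + 96*l^3 + l^2*(376*c - 28) + l*(144*c^2 - 104*c + 2)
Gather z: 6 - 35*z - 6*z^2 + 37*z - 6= -6*z^2 + 2*z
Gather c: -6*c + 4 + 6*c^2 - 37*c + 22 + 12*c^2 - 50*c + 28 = 18*c^2 - 93*c + 54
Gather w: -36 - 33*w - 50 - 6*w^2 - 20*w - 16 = -6*w^2 - 53*w - 102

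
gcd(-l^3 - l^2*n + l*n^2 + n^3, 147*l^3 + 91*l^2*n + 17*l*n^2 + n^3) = 1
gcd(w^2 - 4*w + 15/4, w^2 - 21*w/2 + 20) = w - 5/2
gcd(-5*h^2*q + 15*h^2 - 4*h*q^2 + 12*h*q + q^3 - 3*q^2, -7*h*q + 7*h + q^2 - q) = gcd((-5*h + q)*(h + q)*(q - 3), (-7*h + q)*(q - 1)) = 1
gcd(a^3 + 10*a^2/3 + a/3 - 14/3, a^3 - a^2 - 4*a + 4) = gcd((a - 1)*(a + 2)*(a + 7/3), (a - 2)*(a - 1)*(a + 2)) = a^2 + a - 2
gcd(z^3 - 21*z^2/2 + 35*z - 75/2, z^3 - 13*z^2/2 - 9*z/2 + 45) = z - 3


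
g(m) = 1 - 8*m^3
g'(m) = -24*m^2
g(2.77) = -169.03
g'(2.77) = -184.15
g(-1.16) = 13.49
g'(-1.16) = -32.29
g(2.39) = -108.22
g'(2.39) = -137.09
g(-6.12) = 1834.77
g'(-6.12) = -898.91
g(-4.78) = 874.72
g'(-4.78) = -548.36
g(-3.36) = 304.46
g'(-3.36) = -270.95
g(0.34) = 0.69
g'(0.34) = -2.77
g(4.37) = -666.63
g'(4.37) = -458.33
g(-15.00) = 27001.00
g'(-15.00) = -5400.00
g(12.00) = -13823.00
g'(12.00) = -3456.00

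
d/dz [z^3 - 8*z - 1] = 3*z^2 - 8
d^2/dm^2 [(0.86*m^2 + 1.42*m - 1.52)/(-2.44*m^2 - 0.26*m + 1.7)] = (-15.817056*m^3 + 32.893152*m^2 - 29.555232*m + 6.589344)/(14.526784*m^6 + 4.643808*m^5 - 29.868528*m^4 - 6.453304*m^3 + 20.81004*m^2 + 2.2542*m - 4.913)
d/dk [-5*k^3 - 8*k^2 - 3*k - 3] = -15*k^2 - 16*k - 3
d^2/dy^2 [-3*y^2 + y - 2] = -6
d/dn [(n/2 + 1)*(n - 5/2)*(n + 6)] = 3*n^2/2 + 11*n/2 - 4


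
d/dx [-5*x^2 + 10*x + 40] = 10 - 10*x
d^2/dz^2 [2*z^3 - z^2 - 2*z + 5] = 12*z - 2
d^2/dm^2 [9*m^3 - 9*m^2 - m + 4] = 54*m - 18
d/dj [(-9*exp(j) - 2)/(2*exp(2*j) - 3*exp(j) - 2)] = (18*exp(2*j) + 8*exp(j) + 12)*exp(j)/(4*exp(4*j) - 12*exp(3*j) + exp(2*j) + 12*exp(j) + 4)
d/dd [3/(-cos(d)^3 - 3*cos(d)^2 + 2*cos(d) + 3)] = 3*(-3*cos(d)^2 - 6*cos(d) + 2)*sin(d)/(cos(d)^3 + 3*cos(d)^2 - 2*cos(d) - 3)^2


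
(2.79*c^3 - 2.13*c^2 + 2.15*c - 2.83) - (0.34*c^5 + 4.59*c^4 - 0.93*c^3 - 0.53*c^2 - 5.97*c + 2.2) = -0.34*c^5 - 4.59*c^4 + 3.72*c^3 - 1.6*c^2 + 8.12*c - 5.03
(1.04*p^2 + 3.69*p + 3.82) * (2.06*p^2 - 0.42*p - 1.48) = 2.1424*p^4 + 7.1646*p^3 + 4.7802*p^2 - 7.0656*p - 5.6536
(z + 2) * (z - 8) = z^2 - 6*z - 16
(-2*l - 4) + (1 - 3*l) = -5*l - 3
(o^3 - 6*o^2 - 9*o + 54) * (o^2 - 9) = o^5 - 6*o^4 - 18*o^3 + 108*o^2 + 81*o - 486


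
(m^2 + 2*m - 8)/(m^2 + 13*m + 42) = (m^2 + 2*m - 8)/(m^2 + 13*m + 42)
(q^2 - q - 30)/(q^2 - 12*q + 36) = (q + 5)/(q - 6)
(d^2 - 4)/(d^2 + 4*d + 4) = (d - 2)/(d + 2)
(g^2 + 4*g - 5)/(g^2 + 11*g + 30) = (g - 1)/(g + 6)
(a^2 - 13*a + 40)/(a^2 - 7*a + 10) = (a - 8)/(a - 2)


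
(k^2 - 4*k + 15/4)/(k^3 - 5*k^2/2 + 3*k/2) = (k - 5/2)/(k*(k - 1))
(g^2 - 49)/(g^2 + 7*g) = (g - 7)/g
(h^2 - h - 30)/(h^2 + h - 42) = (h + 5)/(h + 7)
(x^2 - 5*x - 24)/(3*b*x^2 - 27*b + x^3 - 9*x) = (x - 8)/(3*b*x - 9*b + x^2 - 3*x)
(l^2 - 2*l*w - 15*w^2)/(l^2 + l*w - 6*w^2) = (-l + 5*w)/(-l + 2*w)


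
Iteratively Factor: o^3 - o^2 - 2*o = (o + 1)*(o^2 - 2*o) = o*(o + 1)*(o - 2)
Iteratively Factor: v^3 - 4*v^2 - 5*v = (v + 1)*(v^2 - 5*v) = v*(v + 1)*(v - 5)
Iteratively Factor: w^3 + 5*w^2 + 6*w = (w + 3)*(w^2 + 2*w) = (w + 2)*(w + 3)*(w)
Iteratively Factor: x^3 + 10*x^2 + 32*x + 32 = (x + 4)*(x^2 + 6*x + 8) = (x + 4)^2*(x + 2)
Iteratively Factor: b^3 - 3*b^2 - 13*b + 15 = (b + 3)*(b^2 - 6*b + 5) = (b - 1)*(b + 3)*(b - 5)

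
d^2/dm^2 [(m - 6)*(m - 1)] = 2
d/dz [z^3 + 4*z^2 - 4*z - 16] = 3*z^2 + 8*z - 4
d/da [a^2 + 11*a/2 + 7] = 2*a + 11/2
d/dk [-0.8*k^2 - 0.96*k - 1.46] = -1.6*k - 0.96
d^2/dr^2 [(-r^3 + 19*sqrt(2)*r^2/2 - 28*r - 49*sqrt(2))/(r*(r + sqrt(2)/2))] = 4*(-76*r^3 - 294*sqrt(2)*r^2 - 294*r - 49*sqrt(2))/(r^3*(4*r^3 + 6*sqrt(2)*r^2 + 6*r + sqrt(2)))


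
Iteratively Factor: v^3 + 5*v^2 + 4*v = (v)*(v^2 + 5*v + 4) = v*(v + 4)*(v + 1)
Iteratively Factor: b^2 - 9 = (b + 3)*(b - 3)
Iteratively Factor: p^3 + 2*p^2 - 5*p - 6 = (p + 3)*(p^2 - p - 2) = (p + 1)*(p + 3)*(p - 2)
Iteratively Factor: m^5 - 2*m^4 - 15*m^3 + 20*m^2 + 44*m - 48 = (m + 3)*(m^4 - 5*m^3 + 20*m - 16) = (m + 2)*(m + 3)*(m^3 - 7*m^2 + 14*m - 8) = (m - 2)*(m + 2)*(m + 3)*(m^2 - 5*m + 4) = (m - 2)*(m - 1)*(m + 2)*(m + 3)*(m - 4)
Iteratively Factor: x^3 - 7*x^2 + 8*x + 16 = (x - 4)*(x^2 - 3*x - 4) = (x - 4)^2*(x + 1)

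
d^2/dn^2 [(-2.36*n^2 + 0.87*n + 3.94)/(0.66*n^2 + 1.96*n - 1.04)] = (6.863736*n^3 + 0.578159999999996*n^2 + 34.163712*n + 34.122304)/(0.287496*n^6 + 2.561328*n^5 + 6.247296*n^4 - 0.542528*n^3 - 9.844224*n^2 + 6.359808*n - 1.124864)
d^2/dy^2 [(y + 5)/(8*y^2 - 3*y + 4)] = 2*((y + 5)*(16*y - 3)^2 - (24*y + 37)*(8*y^2 - 3*y + 4))/(8*y^2 - 3*y + 4)^3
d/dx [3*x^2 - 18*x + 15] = 6*x - 18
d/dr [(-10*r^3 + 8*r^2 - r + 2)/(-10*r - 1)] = (200*r^3 - 50*r^2 - 16*r + 21)/(100*r^2 + 20*r + 1)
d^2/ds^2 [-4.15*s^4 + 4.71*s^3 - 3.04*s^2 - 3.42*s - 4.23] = -49.8*s^2 + 28.26*s - 6.08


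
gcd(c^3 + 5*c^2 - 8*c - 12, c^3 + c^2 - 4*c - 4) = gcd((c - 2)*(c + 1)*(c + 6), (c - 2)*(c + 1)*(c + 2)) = c^2 - c - 2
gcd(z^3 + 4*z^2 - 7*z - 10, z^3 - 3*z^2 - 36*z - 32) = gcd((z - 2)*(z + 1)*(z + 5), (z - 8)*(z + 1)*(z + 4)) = z + 1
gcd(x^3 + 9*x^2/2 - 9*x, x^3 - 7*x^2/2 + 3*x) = x^2 - 3*x/2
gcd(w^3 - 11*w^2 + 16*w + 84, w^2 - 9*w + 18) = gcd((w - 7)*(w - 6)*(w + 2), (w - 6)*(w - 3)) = w - 6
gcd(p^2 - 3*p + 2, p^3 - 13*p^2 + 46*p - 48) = p - 2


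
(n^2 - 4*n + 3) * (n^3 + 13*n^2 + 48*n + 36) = n^5 + 9*n^4 - n^3 - 117*n^2 + 108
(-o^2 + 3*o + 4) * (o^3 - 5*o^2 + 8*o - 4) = -o^5 + 8*o^4 - 19*o^3 + 8*o^2 + 20*o - 16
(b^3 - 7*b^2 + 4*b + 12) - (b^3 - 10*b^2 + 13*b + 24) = 3*b^2 - 9*b - 12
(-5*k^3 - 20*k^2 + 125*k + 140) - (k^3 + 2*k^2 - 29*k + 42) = -6*k^3 - 22*k^2 + 154*k + 98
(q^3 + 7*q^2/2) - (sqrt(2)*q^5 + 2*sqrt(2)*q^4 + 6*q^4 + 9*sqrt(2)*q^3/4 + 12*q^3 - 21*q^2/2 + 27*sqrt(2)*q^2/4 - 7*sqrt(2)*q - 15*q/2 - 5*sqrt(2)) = -sqrt(2)*q^5 - 6*q^4 - 2*sqrt(2)*q^4 - 11*q^3 - 9*sqrt(2)*q^3/4 - 27*sqrt(2)*q^2/4 + 14*q^2 + 15*q/2 + 7*sqrt(2)*q + 5*sqrt(2)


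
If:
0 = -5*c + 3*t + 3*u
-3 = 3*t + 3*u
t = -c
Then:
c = -3/5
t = 3/5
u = -8/5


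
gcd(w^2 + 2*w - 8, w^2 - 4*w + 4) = w - 2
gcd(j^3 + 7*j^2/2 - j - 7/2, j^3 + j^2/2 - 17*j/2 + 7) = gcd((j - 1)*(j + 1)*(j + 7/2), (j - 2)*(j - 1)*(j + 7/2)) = j^2 + 5*j/2 - 7/2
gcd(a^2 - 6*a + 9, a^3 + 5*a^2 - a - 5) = 1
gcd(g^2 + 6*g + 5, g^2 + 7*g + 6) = g + 1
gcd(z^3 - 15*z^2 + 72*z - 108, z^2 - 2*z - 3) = z - 3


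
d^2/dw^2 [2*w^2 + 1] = 4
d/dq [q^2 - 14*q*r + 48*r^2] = 2*q - 14*r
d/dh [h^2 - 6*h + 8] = 2*h - 6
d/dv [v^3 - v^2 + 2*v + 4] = 3*v^2 - 2*v + 2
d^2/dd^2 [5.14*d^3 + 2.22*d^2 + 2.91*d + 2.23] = 30.84*d + 4.44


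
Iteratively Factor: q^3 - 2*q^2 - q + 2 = (q - 1)*(q^2 - q - 2) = (q - 1)*(q + 1)*(q - 2)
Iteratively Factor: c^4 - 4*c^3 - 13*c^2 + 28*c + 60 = (c - 3)*(c^3 - c^2 - 16*c - 20) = (c - 3)*(c + 2)*(c^2 - 3*c - 10) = (c - 3)*(c + 2)^2*(c - 5)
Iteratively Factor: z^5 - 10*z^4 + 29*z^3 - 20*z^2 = (z - 4)*(z^4 - 6*z^3 + 5*z^2) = z*(z - 4)*(z^3 - 6*z^2 + 5*z) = z*(z - 5)*(z - 4)*(z^2 - z) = z*(z - 5)*(z - 4)*(z - 1)*(z)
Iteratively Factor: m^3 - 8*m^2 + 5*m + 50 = (m - 5)*(m^2 - 3*m - 10) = (m - 5)^2*(m + 2)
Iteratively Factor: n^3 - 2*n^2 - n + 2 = (n - 1)*(n^2 - n - 2) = (n - 1)*(n + 1)*(n - 2)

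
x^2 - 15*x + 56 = (x - 8)*(x - 7)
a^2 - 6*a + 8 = (a - 4)*(a - 2)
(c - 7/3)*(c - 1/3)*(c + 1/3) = c^3 - 7*c^2/3 - c/9 + 7/27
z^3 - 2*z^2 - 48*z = z*(z - 8)*(z + 6)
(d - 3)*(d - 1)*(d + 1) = d^3 - 3*d^2 - d + 3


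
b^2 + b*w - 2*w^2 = (b - w)*(b + 2*w)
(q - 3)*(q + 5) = q^2 + 2*q - 15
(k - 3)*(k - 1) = k^2 - 4*k + 3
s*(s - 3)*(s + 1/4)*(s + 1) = s^4 - 7*s^3/4 - 7*s^2/2 - 3*s/4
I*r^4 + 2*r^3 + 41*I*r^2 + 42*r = r*(r - 7*I)*(r + 6*I)*(I*r + 1)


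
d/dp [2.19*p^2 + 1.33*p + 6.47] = 4.38*p + 1.33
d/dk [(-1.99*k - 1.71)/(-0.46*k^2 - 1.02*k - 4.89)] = (-0.9154*k^2 - 1.5732*k + 7.9869)/(0.2116*k^4 + 0.9384*k^3 + 5.5392*k^2 + 9.9756*k + 23.9121)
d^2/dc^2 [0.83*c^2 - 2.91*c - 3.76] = 1.66000000000000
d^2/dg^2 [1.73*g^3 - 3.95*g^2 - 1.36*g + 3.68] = 10.38*g - 7.9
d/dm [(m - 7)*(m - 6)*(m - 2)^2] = 4*m^3 - 51*m^2 + 196*m - 220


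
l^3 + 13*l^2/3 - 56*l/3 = l*(l - 8/3)*(l + 7)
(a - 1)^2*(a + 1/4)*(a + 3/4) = a^4 - a^3 - 13*a^2/16 + 5*a/8 + 3/16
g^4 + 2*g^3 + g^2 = g^2*(g + 1)^2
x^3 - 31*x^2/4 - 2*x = x*(x - 8)*(x + 1/4)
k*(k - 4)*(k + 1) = k^3 - 3*k^2 - 4*k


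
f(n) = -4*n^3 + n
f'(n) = 1 - 12*n^2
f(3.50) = -168.00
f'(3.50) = -146.00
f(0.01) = 0.01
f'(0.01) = 1.00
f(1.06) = -3.70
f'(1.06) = -12.48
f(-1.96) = 28.16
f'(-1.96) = -45.10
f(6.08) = -892.94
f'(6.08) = -442.60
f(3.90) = -233.38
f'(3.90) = -181.52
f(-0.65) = 0.45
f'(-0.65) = -4.07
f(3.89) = -231.57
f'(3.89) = -180.59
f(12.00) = -6900.00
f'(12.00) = -1727.00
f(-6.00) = 858.00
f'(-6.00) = -431.00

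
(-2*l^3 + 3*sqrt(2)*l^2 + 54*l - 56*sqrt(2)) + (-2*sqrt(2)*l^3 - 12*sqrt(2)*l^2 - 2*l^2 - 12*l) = -2*sqrt(2)*l^3 - 2*l^3 - 9*sqrt(2)*l^2 - 2*l^2 + 42*l - 56*sqrt(2)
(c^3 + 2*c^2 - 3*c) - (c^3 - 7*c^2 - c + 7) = 9*c^2 - 2*c - 7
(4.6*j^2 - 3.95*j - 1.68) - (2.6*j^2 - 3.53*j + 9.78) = 2.0*j^2 - 0.42*j - 11.46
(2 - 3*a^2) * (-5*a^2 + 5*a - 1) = 15*a^4 - 15*a^3 - 7*a^2 + 10*a - 2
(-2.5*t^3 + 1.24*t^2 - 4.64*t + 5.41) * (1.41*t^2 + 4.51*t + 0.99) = -3.525*t^5 - 9.5266*t^4 - 3.425*t^3 - 12.0707*t^2 + 19.8055*t + 5.3559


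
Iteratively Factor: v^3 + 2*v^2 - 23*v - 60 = (v + 4)*(v^2 - 2*v - 15) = (v - 5)*(v + 4)*(v + 3)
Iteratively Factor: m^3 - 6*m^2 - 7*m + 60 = (m + 3)*(m^2 - 9*m + 20) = (m - 4)*(m + 3)*(m - 5)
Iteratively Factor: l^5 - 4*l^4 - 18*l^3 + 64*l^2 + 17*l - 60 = (l - 3)*(l^4 - l^3 - 21*l^2 + l + 20) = (l - 3)*(l + 1)*(l^3 - 2*l^2 - 19*l + 20) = (l - 3)*(l - 1)*(l + 1)*(l^2 - l - 20) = (l - 5)*(l - 3)*(l - 1)*(l + 1)*(l + 4)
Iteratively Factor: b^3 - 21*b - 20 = (b + 4)*(b^2 - 4*b - 5) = (b - 5)*(b + 4)*(b + 1)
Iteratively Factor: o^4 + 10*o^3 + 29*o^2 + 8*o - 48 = (o + 4)*(o^3 + 6*o^2 + 5*o - 12) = (o + 4)^2*(o^2 + 2*o - 3) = (o - 1)*(o + 4)^2*(o + 3)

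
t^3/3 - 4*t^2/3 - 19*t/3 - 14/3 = (t/3 + 1/3)*(t - 7)*(t + 2)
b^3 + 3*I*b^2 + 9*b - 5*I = (b - I)^2*(b + 5*I)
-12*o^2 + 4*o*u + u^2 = (-2*o + u)*(6*o + u)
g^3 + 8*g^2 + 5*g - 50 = (g - 2)*(g + 5)^2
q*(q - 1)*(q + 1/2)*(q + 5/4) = q^4 + 3*q^3/4 - 9*q^2/8 - 5*q/8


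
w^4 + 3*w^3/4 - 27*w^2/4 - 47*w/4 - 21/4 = (w - 3)*(w + 1)^2*(w + 7/4)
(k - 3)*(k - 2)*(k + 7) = k^3 + 2*k^2 - 29*k + 42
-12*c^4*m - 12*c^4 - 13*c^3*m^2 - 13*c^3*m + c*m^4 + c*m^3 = (-4*c + m)*(c + m)*(3*c + m)*(c*m + c)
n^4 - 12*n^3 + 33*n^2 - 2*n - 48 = (n - 8)*(n - 3)*(n - 2)*(n + 1)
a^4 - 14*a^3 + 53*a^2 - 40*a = a*(a - 8)*(a - 5)*(a - 1)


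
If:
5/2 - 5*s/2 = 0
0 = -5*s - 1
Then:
No Solution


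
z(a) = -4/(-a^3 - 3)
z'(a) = -12*a^2/(-a^3 - 3)^2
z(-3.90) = -0.07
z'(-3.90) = -0.06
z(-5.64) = -0.02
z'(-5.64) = -0.01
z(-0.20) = 1.34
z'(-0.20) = -0.05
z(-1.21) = 3.26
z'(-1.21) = -11.64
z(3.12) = 0.12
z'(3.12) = -0.10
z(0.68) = 1.21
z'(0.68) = -0.51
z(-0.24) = 1.34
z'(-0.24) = -0.08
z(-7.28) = -0.01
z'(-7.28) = -0.00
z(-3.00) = -0.17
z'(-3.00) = -0.19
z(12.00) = 0.00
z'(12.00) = 0.00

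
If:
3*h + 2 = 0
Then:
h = -2/3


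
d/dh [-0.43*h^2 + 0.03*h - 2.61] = 0.03 - 0.86*h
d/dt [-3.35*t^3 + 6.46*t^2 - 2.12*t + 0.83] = -10.05*t^2 + 12.92*t - 2.12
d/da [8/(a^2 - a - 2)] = 8*(1 - 2*a)/(-a^2 + a + 2)^2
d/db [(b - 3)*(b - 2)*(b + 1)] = 3*b^2 - 8*b + 1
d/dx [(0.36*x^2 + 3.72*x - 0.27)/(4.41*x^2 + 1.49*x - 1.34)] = (-15.8688*x^2 + 1.4166*x - 4.5825)/(19.4481*x^4 + 13.1418*x^3 - 9.5987*x^2 - 3.9932*x + 1.7956)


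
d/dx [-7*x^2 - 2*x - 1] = -14*x - 2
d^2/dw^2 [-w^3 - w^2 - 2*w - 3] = -6*w - 2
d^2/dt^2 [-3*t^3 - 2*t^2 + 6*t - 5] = -18*t - 4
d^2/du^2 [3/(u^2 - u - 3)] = 6*(u^2 - u - (2*u - 1)^2 - 3)/(-u^2 + u + 3)^3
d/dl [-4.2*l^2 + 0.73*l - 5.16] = 0.73 - 8.4*l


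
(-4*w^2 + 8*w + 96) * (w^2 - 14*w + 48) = -4*w^4 + 64*w^3 - 208*w^2 - 960*w + 4608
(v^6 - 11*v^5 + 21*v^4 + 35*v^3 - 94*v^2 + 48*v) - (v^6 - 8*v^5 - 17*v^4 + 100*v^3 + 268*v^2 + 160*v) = -3*v^5 + 38*v^4 - 65*v^3 - 362*v^2 - 112*v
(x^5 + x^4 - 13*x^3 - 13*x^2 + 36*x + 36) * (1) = x^5 + x^4 - 13*x^3 - 13*x^2 + 36*x + 36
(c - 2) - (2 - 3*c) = 4*c - 4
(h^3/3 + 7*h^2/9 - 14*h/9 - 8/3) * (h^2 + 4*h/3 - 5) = h^5/3 + 11*h^4/9 - 59*h^3/27 - 233*h^2/27 + 38*h/9 + 40/3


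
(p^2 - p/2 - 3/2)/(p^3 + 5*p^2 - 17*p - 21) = (p - 3/2)/(p^2 + 4*p - 21)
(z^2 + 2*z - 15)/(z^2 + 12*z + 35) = (z - 3)/(z + 7)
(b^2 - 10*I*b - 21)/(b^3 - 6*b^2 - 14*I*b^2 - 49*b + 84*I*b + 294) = (b - 3*I)/(b^2 - b*(6 + 7*I) + 42*I)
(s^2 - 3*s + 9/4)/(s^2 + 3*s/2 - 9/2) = (s - 3/2)/(s + 3)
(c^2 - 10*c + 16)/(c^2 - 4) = (c - 8)/(c + 2)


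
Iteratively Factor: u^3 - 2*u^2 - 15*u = (u - 5)*(u^2 + 3*u) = (u - 5)*(u + 3)*(u)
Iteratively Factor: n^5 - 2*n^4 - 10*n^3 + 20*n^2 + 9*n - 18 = (n + 1)*(n^4 - 3*n^3 - 7*n^2 + 27*n - 18) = (n - 2)*(n + 1)*(n^3 - n^2 - 9*n + 9) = (n - 2)*(n - 1)*(n + 1)*(n^2 - 9) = (n - 3)*(n - 2)*(n - 1)*(n + 1)*(n + 3)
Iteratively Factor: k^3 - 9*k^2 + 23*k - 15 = (k - 3)*(k^2 - 6*k + 5) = (k - 3)*(k - 1)*(k - 5)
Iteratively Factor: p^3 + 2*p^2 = (p)*(p^2 + 2*p) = p^2*(p + 2)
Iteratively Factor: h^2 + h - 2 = (h + 2)*(h - 1)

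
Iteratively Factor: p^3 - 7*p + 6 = (p - 2)*(p^2 + 2*p - 3) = (p - 2)*(p + 3)*(p - 1)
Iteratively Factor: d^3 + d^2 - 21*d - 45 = (d - 5)*(d^2 + 6*d + 9) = (d - 5)*(d + 3)*(d + 3)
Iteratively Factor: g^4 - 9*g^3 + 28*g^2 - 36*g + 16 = (g - 1)*(g^3 - 8*g^2 + 20*g - 16) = (g - 2)*(g - 1)*(g^2 - 6*g + 8) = (g - 2)^2*(g - 1)*(g - 4)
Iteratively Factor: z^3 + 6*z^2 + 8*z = (z + 2)*(z^2 + 4*z) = z*(z + 2)*(z + 4)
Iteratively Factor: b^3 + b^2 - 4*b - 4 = (b + 1)*(b^2 - 4) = (b - 2)*(b + 1)*(b + 2)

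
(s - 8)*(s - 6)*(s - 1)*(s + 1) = s^4 - 14*s^3 + 47*s^2 + 14*s - 48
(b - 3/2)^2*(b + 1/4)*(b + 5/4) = b^4 - 3*b^3/2 - 31*b^2/16 + 39*b/16 + 45/64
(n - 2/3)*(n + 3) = n^2 + 7*n/3 - 2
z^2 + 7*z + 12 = (z + 3)*(z + 4)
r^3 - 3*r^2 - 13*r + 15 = (r - 5)*(r - 1)*(r + 3)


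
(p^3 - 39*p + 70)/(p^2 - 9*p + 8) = (p^3 - 39*p + 70)/(p^2 - 9*p + 8)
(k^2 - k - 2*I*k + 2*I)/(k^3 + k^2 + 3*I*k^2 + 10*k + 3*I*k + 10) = (k - 1)/(k^2 + k*(1 + 5*I) + 5*I)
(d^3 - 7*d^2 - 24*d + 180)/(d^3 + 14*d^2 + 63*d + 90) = (d^2 - 12*d + 36)/(d^2 + 9*d + 18)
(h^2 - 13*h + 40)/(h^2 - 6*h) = (h^2 - 13*h + 40)/(h*(h - 6))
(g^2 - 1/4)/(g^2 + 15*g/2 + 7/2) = (g - 1/2)/(g + 7)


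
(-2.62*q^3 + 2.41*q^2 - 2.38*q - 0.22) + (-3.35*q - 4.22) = -2.62*q^3 + 2.41*q^2 - 5.73*q - 4.44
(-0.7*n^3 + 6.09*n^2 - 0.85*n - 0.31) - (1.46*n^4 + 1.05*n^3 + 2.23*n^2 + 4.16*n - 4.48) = -1.46*n^4 - 1.75*n^3 + 3.86*n^2 - 5.01*n + 4.17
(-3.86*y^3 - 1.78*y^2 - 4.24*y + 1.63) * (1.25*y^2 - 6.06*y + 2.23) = -4.825*y^5 + 21.1666*y^4 - 3.121*y^3 + 23.7625*y^2 - 19.333*y + 3.6349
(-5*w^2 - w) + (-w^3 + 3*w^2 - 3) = -w^3 - 2*w^2 - w - 3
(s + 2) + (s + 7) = 2*s + 9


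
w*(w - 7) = w^2 - 7*w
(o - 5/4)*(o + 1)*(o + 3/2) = o^3 + 5*o^2/4 - 13*o/8 - 15/8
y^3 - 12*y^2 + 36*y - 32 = (y - 8)*(y - 2)^2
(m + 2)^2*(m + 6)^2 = m^4 + 16*m^3 + 88*m^2 + 192*m + 144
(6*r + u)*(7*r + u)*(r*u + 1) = 42*r^3*u + 13*r^2*u^2 + 42*r^2 + r*u^3 + 13*r*u + u^2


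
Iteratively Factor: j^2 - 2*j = (j - 2)*(j)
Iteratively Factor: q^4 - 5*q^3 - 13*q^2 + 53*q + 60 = (q + 1)*(q^3 - 6*q^2 - 7*q + 60) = (q + 1)*(q + 3)*(q^2 - 9*q + 20) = (q - 4)*(q + 1)*(q + 3)*(q - 5)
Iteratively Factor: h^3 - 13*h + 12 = (h - 3)*(h^2 + 3*h - 4) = (h - 3)*(h - 1)*(h + 4)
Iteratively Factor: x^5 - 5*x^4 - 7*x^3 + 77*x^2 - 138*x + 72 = (x - 3)*(x^4 - 2*x^3 - 13*x^2 + 38*x - 24) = (x - 3)*(x - 1)*(x^3 - x^2 - 14*x + 24) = (x - 3)*(x - 2)*(x - 1)*(x^2 + x - 12) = (x - 3)*(x - 2)*(x - 1)*(x + 4)*(x - 3)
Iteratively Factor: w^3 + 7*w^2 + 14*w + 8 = (w + 4)*(w^2 + 3*w + 2) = (w + 2)*(w + 4)*(w + 1)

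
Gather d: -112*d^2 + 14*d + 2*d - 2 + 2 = -112*d^2 + 16*d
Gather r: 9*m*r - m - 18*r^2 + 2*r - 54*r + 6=-m - 18*r^2 + r*(9*m - 52) + 6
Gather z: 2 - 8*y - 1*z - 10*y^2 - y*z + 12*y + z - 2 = -10*y^2 - y*z + 4*y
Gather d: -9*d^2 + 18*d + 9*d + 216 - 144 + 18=-9*d^2 + 27*d + 90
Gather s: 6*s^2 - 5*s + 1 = 6*s^2 - 5*s + 1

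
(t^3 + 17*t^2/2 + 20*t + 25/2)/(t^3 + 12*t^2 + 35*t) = (2*t^2 + 7*t + 5)/(2*t*(t + 7))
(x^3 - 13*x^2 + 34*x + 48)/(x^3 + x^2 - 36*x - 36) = (x - 8)/(x + 6)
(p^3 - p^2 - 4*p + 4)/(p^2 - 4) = p - 1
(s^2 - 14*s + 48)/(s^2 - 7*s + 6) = (s - 8)/(s - 1)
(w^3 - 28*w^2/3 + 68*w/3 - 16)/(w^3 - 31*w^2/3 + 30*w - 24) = (w - 2)/(w - 3)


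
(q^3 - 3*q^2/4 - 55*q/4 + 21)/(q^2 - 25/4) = (4*q^3 - 3*q^2 - 55*q + 84)/(4*q^2 - 25)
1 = 1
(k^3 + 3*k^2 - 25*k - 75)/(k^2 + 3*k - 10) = (k^2 - 2*k - 15)/(k - 2)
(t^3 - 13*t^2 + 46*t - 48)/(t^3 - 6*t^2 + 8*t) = (t^2 - 11*t + 24)/(t*(t - 4))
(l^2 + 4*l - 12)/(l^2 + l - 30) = (l - 2)/(l - 5)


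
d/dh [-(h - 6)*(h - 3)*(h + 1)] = -3*h^2 + 16*h - 9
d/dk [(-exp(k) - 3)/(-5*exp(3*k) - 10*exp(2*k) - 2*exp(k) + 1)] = (-(exp(k) + 3)*(15*exp(2*k) + 20*exp(k) + 2) + 5*exp(3*k) + 10*exp(2*k) + 2*exp(k) - 1)*exp(k)/(5*exp(3*k) + 10*exp(2*k) + 2*exp(k) - 1)^2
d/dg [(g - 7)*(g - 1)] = 2*g - 8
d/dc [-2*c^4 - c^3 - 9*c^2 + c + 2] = -8*c^3 - 3*c^2 - 18*c + 1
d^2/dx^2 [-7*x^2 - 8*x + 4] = -14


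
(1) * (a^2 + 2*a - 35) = a^2 + 2*a - 35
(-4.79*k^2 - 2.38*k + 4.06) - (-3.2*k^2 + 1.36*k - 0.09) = -1.59*k^2 - 3.74*k + 4.15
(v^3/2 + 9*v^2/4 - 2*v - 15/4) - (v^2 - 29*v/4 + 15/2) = v^3/2 + 5*v^2/4 + 21*v/4 - 45/4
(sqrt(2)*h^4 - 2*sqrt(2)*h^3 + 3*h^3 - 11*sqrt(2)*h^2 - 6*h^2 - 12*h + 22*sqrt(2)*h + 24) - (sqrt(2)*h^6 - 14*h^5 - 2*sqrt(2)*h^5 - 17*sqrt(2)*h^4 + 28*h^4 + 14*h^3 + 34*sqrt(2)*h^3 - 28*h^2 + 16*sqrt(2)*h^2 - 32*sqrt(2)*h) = -sqrt(2)*h^6 + 2*sqrt(2)*h^5 + 14*h^5 - 28*h^4 + 18*sqrt(2)*h^4 - 36*sqrt(2)*h^3 - 11*h^3 - 27*sqrt(2)*h^2 + 22*h^2 - 12*h + 54*sqrt(2)*h + 24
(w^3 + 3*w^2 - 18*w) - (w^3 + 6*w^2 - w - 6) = -3*w^2 - 17*w + 6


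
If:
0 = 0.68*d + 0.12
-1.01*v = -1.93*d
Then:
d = -0.18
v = -0.34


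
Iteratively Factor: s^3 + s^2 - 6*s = (s + 3)*(s^2 - 2*s) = s*(s + 3)*(s - 2)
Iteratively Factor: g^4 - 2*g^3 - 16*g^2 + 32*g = (g - 4)*(g^3 + 2*g^2 - 8*g) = g*(g - 4)*(g^2 + 2*g - 8) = g*(g - 4)*(g - 2)*(g + 4)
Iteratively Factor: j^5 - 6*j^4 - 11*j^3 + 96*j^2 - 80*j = (j + 4)*(j^4 - 10*j^3 + 29*j^2 - 20*j) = (j - 5)*(j + 4)*(j^3 - 5*j^2 + 4*j) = j*(j - 5)*(j + 4)*(j^2 - 5*j + 4) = j*(j - 5)*(j - 1)*(j + 4)*(j - 4)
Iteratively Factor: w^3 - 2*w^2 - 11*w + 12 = (w - 1)*(w^2 - w - 12) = (w - 4)*(w - 1)*(w + 3)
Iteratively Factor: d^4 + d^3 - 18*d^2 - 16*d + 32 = (d + 2)*(d^3 - d^2 - 16*d + 16) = (d - 1)*(d + 2)*(d^2 - 16) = (d - 1)*(d + 2)*(d + 4)*(d - 4)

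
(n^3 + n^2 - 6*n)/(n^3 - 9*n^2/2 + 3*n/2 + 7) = 2*n*(n + 3)/(2*n^2 - 5*n - 7)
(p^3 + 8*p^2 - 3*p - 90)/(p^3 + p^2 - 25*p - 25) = (p^2 + 3*p - 18)/(p^2 - 4*p - 5)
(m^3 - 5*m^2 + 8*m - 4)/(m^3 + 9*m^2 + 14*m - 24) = (m^2 - 4*m + 4)/(m^2 + 10*m + 24)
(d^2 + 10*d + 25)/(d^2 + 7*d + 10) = (d + 5)/(d + 2)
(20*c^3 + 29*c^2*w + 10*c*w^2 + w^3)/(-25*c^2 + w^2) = (4*c^2 + 5*c*w + w^2)/(-5*c + w)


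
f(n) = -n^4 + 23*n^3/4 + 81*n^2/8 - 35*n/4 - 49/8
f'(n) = -4*n^3 + 69*n^2/4 + 81*n/4 - 35/4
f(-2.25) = -26.30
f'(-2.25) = 78.58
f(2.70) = 104.09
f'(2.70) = 92.95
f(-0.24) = -3.52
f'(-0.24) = -12.56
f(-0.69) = 2.62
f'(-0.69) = -13.20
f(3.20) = 153.11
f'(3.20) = 101.62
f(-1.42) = 6.19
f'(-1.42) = 8.73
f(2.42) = 79.19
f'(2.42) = 84.59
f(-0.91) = 5.20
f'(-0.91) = -9.88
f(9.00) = -1634.00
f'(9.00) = -1345.25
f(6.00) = 251.88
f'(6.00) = -130.25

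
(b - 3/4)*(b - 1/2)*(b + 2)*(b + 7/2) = b^4 + 17*b^3/4 + b^2/2 - 107*b/16 + 21/8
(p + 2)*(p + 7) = p^2 + 9*p + 14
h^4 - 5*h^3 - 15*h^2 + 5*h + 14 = (h - 7)*(h - 1)*(h + 1)*(h + 2)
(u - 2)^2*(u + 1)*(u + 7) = u^4 + 4*u^3 - 21*u^2 + 4*u + 28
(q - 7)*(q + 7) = q^2 - 49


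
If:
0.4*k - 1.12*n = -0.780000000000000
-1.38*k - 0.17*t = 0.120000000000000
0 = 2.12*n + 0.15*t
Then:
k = 2.98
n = 1.76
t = -24.87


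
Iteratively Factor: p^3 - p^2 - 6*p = (p - 3)*(p^2 + 2*p) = p*(p - 3)*(p + 2)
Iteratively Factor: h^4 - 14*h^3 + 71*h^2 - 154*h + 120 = (h - 3)*(h^3 - 11*h^2 + 38*h - 40) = (h - 4)*(h - 3)*(h^2 - 7*h + 10) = (h - 5)*(h - 4)*(h - 3)*(h - 2)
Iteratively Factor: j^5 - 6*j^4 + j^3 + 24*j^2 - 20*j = (j - 5)*(j^4 - j^3 - 4*j^2 + 4*j) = (j - 5)*(j + 2)*(j^3 - 3*j^2 + 2*j) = (j - 5)*(j - 2)*(j + 2)*(j^2 - j) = (j - 5)*(j - 2)*(j - 1)*(j + 2)*(j)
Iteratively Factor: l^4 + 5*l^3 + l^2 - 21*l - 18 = (l + 3)*(l^3 + 2*l^2 - 5*l - 6) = (l + 3)^2*(l^2 - l - 2) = (l + 1)*(l + 3)^2*(l - 2)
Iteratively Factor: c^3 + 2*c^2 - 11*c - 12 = (c - 3)*(c^2 + 5*c + 4) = (c - 3)*(c + 4)*(c + 1)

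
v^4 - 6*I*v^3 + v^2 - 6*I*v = v*(v - 6*I)*(v - I)*(v + I)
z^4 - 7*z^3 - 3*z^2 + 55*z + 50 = (z - 5)^2*(z + 1)*(z + 2)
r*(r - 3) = r^2 - 3*r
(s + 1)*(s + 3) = s^2 + 4*s + 3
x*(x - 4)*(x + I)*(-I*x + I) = -I*x^4 + x^3 + 5*I*x^3 - 5*x^2 - 4*I*x^2 + 4*x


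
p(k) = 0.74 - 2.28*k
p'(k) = -2.28000000000000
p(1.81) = -3.39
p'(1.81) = -2.28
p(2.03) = -3.89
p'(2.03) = -2.28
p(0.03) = 0.67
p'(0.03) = -2.28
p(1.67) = -3.07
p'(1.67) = -2.28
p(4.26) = -8.97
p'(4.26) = -2.28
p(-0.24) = 1.29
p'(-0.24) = -2.28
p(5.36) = -11.48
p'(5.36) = -2.28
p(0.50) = -0.40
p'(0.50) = -2.28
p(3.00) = -6.10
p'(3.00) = -2.28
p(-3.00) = 7.58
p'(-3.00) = -2.28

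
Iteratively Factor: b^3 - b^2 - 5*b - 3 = (b + 1)*(b^2 - 2*b - 3) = (b + 1)^2*(b - 3)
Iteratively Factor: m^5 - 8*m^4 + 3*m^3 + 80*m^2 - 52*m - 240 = (m + 2)*(m^4 - 10*m^3 + 23*m^2 + 34*m - 120) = (m - 4)*(m + 2)*(m^3 - 6*m^2 - m + 30) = (m - 4)*(m + 2)^2*(m^2 - 8*m + 15) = (m - 4)*(m - 3)*(m + 2)^2*(m - 5)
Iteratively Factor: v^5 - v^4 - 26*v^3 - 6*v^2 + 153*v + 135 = (v + 3)*(v^4 - 4*v^3 - 14*v^2 + 36*v + 45) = (v - 3)*(v + 3)*(v^3 - v^2 - 17*v - 15) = (v - 3)*(v + 1)*(v + 3)*(v^2 - 2*v - 15) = (v - 3)*(v + 1)*(v + 3)^2*(v - 5)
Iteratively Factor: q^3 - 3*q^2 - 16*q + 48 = (q - 3)*(q^2 - 16) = (q - 4)*(q - 3)*(q + 4)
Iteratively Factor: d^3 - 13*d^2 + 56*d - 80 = (d - 4)*(d^2 - 9*d + 20) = (d - 5)*(d - 4)*(d - 4)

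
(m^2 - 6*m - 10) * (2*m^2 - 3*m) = 2*m^4 - 15*m^3 - 2*m^2 + 30*m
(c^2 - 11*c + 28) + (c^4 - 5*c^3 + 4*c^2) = c^4 - 5*c^3 + 5*c^2 - 11*c + 28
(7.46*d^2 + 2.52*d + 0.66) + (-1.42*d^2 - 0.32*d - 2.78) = 6.04*d^2 + 2.2*d - 2.12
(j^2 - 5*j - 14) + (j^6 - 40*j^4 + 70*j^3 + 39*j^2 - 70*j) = j^6 - 40*j^4 + 70*j^3 + 40*j^2 - 75*j - 14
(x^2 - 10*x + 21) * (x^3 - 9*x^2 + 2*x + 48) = x^5 - 19*x^4 + 113*x^3 - 161*x^2 - 438*x + 1008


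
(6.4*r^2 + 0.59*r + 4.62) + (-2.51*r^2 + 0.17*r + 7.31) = 3.89*r^2 + 0.76*r + 11.93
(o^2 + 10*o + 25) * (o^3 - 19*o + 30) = o^5 + 10*o^4 + 6*o^3 - 160*o^2 - 175*o + 750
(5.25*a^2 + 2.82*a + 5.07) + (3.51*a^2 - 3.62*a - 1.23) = 8.76*a^2 - 0.8*a + 3.84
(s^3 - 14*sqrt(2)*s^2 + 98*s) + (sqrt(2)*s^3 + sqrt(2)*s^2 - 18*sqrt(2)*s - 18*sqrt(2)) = s^3 + sqrt(2)*s^3 - 13*sqrt(2)*s^2 - 18*sqrt(2)*s + 98*s - 18*sqrt(2)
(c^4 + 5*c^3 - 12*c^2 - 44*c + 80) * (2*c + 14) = 2*c^5 + 24*c^4 + 46*c^3 - 256*c^2 - 456*c + 1120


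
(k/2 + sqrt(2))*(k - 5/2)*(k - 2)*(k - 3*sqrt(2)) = k^4/2 - 9*k^3/4 - sqrt(2)*k^3/2 - 7*k^2/2 + 9*sqrt(2)*k^2/4 - 5*sqrt(2)*k/2 + 27*k - 30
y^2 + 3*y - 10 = (y - 2)*(y + 5)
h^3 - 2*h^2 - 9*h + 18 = (h - 3)*(h - 2)*(h + 3)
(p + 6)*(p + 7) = p^2 + 13*p + 42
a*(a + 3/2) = a^2 + 3*a/2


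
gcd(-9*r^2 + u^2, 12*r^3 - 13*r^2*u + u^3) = 3*r - u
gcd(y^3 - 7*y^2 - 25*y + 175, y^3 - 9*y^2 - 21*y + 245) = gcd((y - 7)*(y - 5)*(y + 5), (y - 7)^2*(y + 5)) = y^2 - 2*y - 35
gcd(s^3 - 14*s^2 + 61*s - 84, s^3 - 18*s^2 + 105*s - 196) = s^2 - 11*s + 28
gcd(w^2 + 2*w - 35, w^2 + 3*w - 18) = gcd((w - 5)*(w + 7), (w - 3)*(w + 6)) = 1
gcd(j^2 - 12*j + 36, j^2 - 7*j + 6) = j - 6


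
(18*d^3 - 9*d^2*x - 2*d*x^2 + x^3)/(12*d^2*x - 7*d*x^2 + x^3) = (-6*d^2 + d*x + x^2)/(x*(-4*d + x))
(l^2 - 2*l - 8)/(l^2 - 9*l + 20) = (l + 2)/(l - 5)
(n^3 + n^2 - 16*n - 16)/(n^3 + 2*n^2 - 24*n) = (n^2 + 5*n + 4)/(n*(n + 6))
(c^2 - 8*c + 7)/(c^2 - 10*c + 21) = (c - 1)/(c - 3)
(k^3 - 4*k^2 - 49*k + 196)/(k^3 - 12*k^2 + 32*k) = (k^2 - 49)/(k*(k - 8))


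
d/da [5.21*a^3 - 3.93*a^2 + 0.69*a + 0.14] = 15.63*a^2 - 7.86*a + 0.69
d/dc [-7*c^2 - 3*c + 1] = -14*c - 3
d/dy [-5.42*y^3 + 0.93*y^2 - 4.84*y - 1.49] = -16.26*y^2 + 1.86*y - 4.84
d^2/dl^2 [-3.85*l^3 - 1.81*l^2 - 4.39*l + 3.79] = -23.1*l - 3.62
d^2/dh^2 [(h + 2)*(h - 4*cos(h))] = 2*(2*h + 4)*cos(h) + 8*sin(h) + 2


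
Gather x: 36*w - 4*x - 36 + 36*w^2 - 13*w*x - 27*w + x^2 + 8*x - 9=36*w^2 + 9*w + x^2 + x*(4 - 13*w) - 45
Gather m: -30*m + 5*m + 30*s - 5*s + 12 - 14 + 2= -25*m + 25*s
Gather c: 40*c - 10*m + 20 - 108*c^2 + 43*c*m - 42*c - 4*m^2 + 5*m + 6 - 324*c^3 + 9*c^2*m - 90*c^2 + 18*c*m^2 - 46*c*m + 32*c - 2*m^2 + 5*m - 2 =-324*c^3 + c^2*(9*m - 198) + c*(18*m^2 - 3*m + 30) - 6*m^2 + 24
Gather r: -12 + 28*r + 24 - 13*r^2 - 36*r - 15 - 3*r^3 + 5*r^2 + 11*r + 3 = -3*r^3 - 8*r^2 + 3*r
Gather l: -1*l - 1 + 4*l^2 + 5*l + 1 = 4*l^2 + 4*l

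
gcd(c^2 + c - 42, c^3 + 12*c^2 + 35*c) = c + 7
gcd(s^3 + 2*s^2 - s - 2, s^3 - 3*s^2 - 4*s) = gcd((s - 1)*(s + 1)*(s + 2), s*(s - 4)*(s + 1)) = s + 1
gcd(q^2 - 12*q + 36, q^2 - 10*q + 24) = q - 6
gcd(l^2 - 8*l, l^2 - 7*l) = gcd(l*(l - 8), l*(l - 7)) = l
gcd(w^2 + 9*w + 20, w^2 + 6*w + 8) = w + 4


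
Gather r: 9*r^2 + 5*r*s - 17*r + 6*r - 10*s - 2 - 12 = 9*r^2 + r*(5*s - 11) - 10*s - 14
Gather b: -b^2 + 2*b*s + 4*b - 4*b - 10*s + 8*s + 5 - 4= -b^2 + 2*b*s - 2*s + 1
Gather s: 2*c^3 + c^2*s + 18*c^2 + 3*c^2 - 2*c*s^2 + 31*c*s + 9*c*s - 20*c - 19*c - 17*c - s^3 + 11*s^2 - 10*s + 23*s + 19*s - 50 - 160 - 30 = 2*c^3 + 21*c^2 - 56*c - s^3 + s^2*(11 - 2*c) + s*(c^2 + 40*c + 32) - 240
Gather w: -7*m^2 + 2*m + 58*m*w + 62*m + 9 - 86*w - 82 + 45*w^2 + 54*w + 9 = -7*m^2 + 64*m + 45*w^2 + w*(58*m - 32) - 64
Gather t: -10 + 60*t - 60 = 60*t - 70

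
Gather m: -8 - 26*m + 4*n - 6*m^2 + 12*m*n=-6*m^2 + m*(12*n - 26) + 4*n - 8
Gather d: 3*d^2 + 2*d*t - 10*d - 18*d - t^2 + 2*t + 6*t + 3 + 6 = 3*d^2 + d*(2*t - 28) - t^2 + 8*t + 9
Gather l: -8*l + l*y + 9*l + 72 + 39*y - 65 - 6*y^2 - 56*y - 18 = l*(y + 1) - 6*y^2 - 17*y - 11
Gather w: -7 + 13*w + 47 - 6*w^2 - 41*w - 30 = -6*w^2 - 28*w + 10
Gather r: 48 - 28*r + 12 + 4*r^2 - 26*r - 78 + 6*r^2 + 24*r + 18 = 10*r^2 - 30*r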